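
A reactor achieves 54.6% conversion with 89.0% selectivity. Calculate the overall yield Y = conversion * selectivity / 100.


Overall yield = conversion (%) * selectivity (%) / 100
Conversion = 54.6%, Selectivity = 89.0%
Y = 54.6 * 89.0 / 100
= 48.594 %

48.594 %


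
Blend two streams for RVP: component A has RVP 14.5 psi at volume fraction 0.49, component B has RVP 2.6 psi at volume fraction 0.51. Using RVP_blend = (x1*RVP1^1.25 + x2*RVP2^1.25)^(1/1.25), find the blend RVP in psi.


Chevron index: RVP_blend = (sum xi*RVPi^1.25)^(1/1.25)
RVP^1.25 terms: 0.49 * 14.5^1.25 + 0.51 * 2.6^1.25 = 15.5483
RVP_blend = 15.5483^(1/1.25) = 8.981

8.981 psi


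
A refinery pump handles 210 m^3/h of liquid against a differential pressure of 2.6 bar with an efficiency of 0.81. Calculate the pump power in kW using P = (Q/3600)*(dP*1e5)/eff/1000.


Q = 210 / 3600 = 0.0583333 m^3/s
P = 0.0583333 * (2.6 * 1e5) / 0.81 / 1000 = 18.72

18.72 kW


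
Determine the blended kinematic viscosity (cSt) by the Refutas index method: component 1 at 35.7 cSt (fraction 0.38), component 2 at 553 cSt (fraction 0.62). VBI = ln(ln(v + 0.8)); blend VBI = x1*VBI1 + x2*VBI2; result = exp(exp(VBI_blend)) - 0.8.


Refutas method: VBN_i = 14.534*ln(ln(visc_i + 0.8)) + 10.975, blended linearly by mass fraction; since VBN is linear in VBI_i = ln(ln(visc_i + 0.8)) and the fractions sum to 1, blend VBI directly: visc = exp(exp(VBI_blend)) - 0.8
VBI_1 = ln(ln(35.7 + 0.8)) = 1.28019
VBI_2 = ln(ln(553 + 0.8)) = 1.84321
VBI_blend = 0.38 * 1.28019 + 0.62 * 1.84321 = 1.62926
visc_blend = exp(exp(1.62926)) - 0.8 = 163.2

163.2 cSt


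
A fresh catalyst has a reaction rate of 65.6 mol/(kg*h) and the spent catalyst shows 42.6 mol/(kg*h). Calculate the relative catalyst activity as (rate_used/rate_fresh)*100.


Activity (%) = (rate_used / rate_fresh) * 100
rate_used = 42.6, rate_fresh = 65.6
= (42.6 / 65.6) * 100
= 0.6494 * 100 = 64.94

64.94 %


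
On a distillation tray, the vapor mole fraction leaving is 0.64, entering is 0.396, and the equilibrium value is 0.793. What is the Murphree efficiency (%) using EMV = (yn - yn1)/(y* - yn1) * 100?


Murphree vapor efficiency: EMV = (y_n - y_(n-1)) / (y*_n - y_(n-1)) * 100
EMV = (0.64 - 0.396) / (0.793 - 0.396) * 100 = 0.244 / 0.397 * 100 = 61.46

61.46 %


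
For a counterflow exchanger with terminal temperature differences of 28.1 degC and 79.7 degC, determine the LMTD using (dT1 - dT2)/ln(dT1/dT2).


LMTD = (dT1 - dT2) / ln(dT1/dT2)
= (28.1 - 79.7) / ln(28.1 / 79.7) = -51.6 / -1.0425 = 49.50

49.50 degC


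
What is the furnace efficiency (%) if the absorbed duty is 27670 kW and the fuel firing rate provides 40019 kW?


Furnace efficiency = Q_absorbed / Q_fuel * 100
= 27670 / 40019 * 100 = 69.14

69.14 %


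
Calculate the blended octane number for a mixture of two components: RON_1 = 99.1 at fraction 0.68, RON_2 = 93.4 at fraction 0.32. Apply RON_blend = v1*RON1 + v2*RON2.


Linear blending: RON_blend = sum(vi * RONi)
Contribution 1: 0.68 * 99.1 = 67.388
Contribution 2: 0.32 * 93.4 = 29.888
RON_blend = 67.388 + 29.888 = 97.276

97.276


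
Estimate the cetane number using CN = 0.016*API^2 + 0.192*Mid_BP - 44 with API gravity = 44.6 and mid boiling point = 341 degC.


CN = 0.016 * 44.6^2 + 0.192 * 341 - 44
CN = 31.82656 + 65.472 - 44 = 53.29856

53.29856


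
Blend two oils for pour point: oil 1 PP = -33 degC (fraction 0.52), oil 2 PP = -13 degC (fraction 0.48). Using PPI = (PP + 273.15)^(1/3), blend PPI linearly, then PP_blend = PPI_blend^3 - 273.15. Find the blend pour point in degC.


PPI_1 = (-33 + 273.15)^(1/3) = 6.215759
PPI_2 = (-13 + 273.15)^(1/3) = 6.383731
PPI_blend = 0.52 * 6.215759 + 0.48 * 6.383731 = 6.296386
PP_blend = 6.296386^3 - 273.15 = 249.6169 - 273.15 = -23.53

-23.53 degC


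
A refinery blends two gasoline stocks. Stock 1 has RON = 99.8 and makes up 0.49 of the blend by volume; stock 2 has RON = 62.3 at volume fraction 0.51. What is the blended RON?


Linear blending: RON_blend = sum(vi * RONi)
Contribution 1: 0.49 * 99.8 = 48.902
Contribution 2: 0.51 * 62.3 = 31.773
RON_blend = 48.902 + 31.773 = 80.675

80.675


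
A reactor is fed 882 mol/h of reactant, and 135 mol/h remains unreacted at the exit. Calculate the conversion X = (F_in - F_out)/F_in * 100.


X = (F_in - F_out) / F_in * 100
Moles reacted = 882 - 135 = 747
X = 747 / 882 * 100
= 0.8469 * 100
= 84.69 %

84.69 %


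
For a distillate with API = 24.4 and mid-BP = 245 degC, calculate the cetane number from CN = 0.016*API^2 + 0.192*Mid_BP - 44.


CN = 0.016 * 24.4^2 + 0.192 * 245 - 44
CN = 9.52576 + 47.04 - 44 = 12.56576

12.56576


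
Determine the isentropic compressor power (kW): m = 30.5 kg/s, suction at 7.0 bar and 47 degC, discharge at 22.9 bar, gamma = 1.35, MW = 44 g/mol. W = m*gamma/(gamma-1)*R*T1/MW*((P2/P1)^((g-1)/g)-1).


Isentropic work: W = m*(gamma/(gamma-1))*(R*T1/MW)*((P2/P1)^((gamma-1)/gamma) - 1)
T1 = 47 + 273.15 = 320.15 K
Pressure ratio = 22.9 / 7.0 = 3.27143
Exponent = (1.35 - 1)/1.35 = 0.259259
(P2/P1)^exp - 1 = 3.27143^0.259259 - 1 = 0.359723
W = 30.5 * 1.35 / 0.35 * 8.314 * 320.15 / 44 * 0.359723 = 2560

2560 kW


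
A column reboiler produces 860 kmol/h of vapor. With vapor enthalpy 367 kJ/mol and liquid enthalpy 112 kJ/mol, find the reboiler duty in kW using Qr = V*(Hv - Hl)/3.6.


Qr = 860 * (367 - 112) / 3.6 = 860 * 255 / 3.6 = 60920

60920 kW


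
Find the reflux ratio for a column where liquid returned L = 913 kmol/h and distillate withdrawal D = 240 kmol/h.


Reflux ratio definition: R = L / D (liquid returned / distillate withdrawn)
L = 913 kmol/h, D = 240 kmol/h
R = 913 / 240 = 3.804

3.804


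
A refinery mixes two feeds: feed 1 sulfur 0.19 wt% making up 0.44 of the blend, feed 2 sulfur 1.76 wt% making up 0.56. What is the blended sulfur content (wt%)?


Linear sulfur blending: S_blend = x1*S1 + x2*S2
Contribution 1: 0.44 * 0.19 = 0.0836 wt%
Contribution 2: 0.56 * 1.76 = 0.9856 wt%
S_blend = 0.0836 + 0.9856 = 1.0692

1.0692 wt%


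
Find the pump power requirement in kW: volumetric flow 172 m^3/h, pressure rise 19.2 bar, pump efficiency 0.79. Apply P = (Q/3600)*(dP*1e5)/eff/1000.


Q = 172 / 3600 = 0.0477778 m^3/s
P = 0.0477778 * (19.2 * 1e5) / 0.79 / 1000 = 116.1

116.1 kW


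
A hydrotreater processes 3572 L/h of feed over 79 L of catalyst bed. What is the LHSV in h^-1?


LHSV = volumetric feed rate / catalyst volume
= 3572 L/h / 79 L
= 45.22 h^-1

45.22 h^-1


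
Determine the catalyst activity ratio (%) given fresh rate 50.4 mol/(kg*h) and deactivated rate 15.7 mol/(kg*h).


Activity (%) = (rate_used / rate_fresh) * 100
rate_used = 15.7, rate_fresh = 50.4
= (15.7 / 50.4) * 100
= 0.3115 * 100 = 31.15

31.15 %


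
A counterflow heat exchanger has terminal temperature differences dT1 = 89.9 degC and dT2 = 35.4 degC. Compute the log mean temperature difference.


LMTD = (dT1 - dT2) / ln(dT1/dT2)
= (89.9 - 35.4) / ln(89.9 / 35.4) = 54.5 / 0.931986 = 58.48

58.48 degC


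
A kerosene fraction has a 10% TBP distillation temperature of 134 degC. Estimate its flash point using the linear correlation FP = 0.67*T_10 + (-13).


FP = 0.67 * 134 + (-13) = 76.78

76.78 degC


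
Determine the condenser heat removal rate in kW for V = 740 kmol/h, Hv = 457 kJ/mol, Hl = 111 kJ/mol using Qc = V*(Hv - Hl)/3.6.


Qc = 740 * (457 - 111) / 3.6 = 740 * 346 / 3.6 = 71120

71120 kW


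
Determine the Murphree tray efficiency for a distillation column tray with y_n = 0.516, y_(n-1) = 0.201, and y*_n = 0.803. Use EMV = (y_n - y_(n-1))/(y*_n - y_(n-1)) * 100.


Murphree vapor efficiency: EMV = (y_n - y_(n-1)) / (y*_n - y_(n-1)) * 100
EMV = (0.516 - 0.201) / (0.803 - 0.201) * 100 = 0.315 / 0.602 * 100 = 52.33

52.33 %


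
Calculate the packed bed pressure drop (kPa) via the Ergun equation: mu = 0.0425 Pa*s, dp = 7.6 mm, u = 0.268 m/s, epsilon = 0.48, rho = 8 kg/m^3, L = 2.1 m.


dp = 7.6 mm = 0.0076 m
Viscous term = 150*0.0425*0.268*(1-0.48)^2 / (0.0076^2*0.48^3) = 72322.1
Inertial term = 1.75*8*0.268^2*(1-0.48) / (0.0076*0.48^3) = 622.105
dP/L = 72322.1 + 622.105 = 72944.2 Pa/m
dP = 72944.2 * 2.1 / 1000 = 153.2 kPa

153.2 kPa


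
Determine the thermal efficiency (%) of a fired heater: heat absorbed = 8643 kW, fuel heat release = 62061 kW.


Furnace efficiency = Q_absorbed / Q_fuel * 100
= 8643 / 62061 * 100 = 13.93

13.93 %


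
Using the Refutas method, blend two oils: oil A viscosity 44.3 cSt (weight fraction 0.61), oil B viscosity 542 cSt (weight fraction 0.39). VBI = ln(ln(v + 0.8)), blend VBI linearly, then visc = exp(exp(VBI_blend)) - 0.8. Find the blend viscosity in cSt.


Refutas method: VBN_i = 14.534*ln(ln(visc_i + 0.8)) + 10.975, blended linearly by mass fraction; since VBN is linear in VBI_i = ln(ln(visc_i + 0.8)) and the fractions sum to 1, blend VBI directly: visc = exp(exp(VBI_blend)) - 0.8
VBI_1 = ln(ln(44.3 + 0.8)) = 1.33734
VBI_2 = ln(ln(542 + 0.8)) = 1.84003
VBI_blend = 0.61 * 1.33734 + 0.39 * 1.84003 = 1.53339
visc_blend = exp(exp(1.53339)) - 0.8 = 102.1

102.1 cSt


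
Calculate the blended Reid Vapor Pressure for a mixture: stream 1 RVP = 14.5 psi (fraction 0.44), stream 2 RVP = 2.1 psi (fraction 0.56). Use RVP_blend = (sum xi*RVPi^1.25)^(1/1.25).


Chevron index: RVP_blend = (sum xi*RVPi^1.25)^(1/1.25)
RVP^1.25 terms: 0.44 * 14.5^1.25 + 0.56 * 2.1^1.25 = 13.8655
RVP_blend = 13.8655^(1/1.25) = 8.195

8.195 psi


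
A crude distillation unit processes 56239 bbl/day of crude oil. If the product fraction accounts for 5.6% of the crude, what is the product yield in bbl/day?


Crude throughput = 56239 bbl/day
Fraction yield = 5.6%
yield = throughput * fraction / 100
yield = 56239 * 5.6 / 100 = 3149.384

3149.384 bbl/day


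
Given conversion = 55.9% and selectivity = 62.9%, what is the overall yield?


Overall yield = conversion (%) * selectivity (%) / 100
Conversion = 55.9%, Selectivity = 62.9%
Y = 55.9 * 62.9 / 100
= 35.1611 %

35.1611 %


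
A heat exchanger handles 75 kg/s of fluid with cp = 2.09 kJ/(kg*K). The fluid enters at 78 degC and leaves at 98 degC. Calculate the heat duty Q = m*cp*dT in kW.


Q = m_dot * cp * delta_T
delta_T = 98 - 78 = 20 K
Q = 75 * 2.09 * 20
= 156.75 * 20
= 3135 kW

3135 kW


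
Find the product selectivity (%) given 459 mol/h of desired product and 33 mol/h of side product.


Selectivity = desired / (desired + undesired) * 100
Total products = 459 + 33 = 492 mol/h
S = 459 / 492 * 100
= 0.9329 * 100
= 93.29 %

93.29 %


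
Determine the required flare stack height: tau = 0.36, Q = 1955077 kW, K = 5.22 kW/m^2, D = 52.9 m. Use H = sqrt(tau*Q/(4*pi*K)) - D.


tau*Q/(4*pi*K) = 0.36 * 1955077 / (4 * pi * 5.22) = 10729.7
sqrt(10729.7) = 103.584
H = 103.584 - 52.9 = 50.68

50.68 m


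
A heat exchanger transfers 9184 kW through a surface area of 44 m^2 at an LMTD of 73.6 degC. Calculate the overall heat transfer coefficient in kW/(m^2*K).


From Q = U*A*LMTD, U = Q / (A * LMTD)
U = 9184 / (44 * 73.6) = 9184 / 3238.4 = 2.836

2.836 kW/(m^2*K)


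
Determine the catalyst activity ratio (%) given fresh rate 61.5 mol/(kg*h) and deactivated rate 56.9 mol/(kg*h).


Activity (%) = (rate_used / rate_fresh) * 100
rate_used = 56.9, rate_fresh = 61.5
= (56.9 / 61.5) * 100
= 0.9252 * 100 = 92.52

92.52 %


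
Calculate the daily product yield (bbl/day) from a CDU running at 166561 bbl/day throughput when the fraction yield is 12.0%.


Crude throughput = 166561 bbl/day
Fraction yield = 12.0%
yield = throughput * fraction / 100
yield = 166561 * 12.0 / 100 = 19987.32

19987.32 bbl/day


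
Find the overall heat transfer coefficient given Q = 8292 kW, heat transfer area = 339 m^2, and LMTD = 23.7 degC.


From Q = U*A*LMTD, U = Q / (A * LMTD)
U = 8292 / (339 * 23.7) = 8292 / 8034.3 = 1.032

1.032 kW/(m^2*K)


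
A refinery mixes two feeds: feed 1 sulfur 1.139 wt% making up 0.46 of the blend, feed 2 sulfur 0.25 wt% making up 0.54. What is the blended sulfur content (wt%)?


Linear sulfur blending: S_blend = x1*S1 + x2*S2
Contribution 1: 0.46 * 1.139 = 0.52394 wt%
Contribution 2: 0.54 * 0.25 = 0.135 wt%
S_blend = 0.52394 + 0.135 = 0.65894

0.65894 wt%


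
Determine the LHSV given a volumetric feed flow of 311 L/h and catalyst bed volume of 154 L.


LHSV = volumetric feed rate / catalyst volume
= 311 L/h / 154 L
= 2.019 h^-1

2.019 h^-1


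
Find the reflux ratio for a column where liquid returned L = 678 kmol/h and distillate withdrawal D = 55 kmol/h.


Reflux ratio definition: R = L / D (liquid returned / distillate withdrawn)
L = 678 kmol/h, D = 55 kmol/h
R = 678 / 55 = 12.33

12.33


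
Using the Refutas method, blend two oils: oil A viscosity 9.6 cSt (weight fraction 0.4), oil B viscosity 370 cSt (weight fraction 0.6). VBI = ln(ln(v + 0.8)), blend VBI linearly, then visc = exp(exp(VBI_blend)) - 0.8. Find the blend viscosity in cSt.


Refutas method: VBN_i = 14.534*ln(ln(visc_i + 0.8)) + 10.975, blended linearly by mass fraction; since VBN is linear in VBI_i = ln(ln(visc_i + 0.8)) and the fractions sum to 1, blend VBI directly: visc = exp(exp(VBI_blend)) - 0.8
VBI_1 = ln(ln(9.6 + 0.8)) = 0.850922
VBI_2 = ln(ln(370 + 0.8)) = 1.7776
VBI_blend = 0.4 * 0.850922 + 0.6 * 1.7776 = 1.40693
visc_blend = exp(exp(1.40693)) - 0.8 = 58.55

58.55 cSt


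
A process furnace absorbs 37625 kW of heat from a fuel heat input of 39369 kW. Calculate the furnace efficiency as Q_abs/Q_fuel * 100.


Furnace efficiency = Q_absorbed / Q_fuel * 100
= 37625 / 39369 * 100 = 95.57

95.57 %


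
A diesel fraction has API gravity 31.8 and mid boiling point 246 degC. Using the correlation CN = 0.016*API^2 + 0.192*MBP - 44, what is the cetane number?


CN = 0.016 * 31.8^2 + 0.192 * 246 - 44
CN = 16.17984 + 47.232 - 44 = 19.41184

19.41184


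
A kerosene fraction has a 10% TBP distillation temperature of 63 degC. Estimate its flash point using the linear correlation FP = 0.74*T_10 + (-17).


FP = 0.74 * 63 + (-17) = 29.62

29.62 degC


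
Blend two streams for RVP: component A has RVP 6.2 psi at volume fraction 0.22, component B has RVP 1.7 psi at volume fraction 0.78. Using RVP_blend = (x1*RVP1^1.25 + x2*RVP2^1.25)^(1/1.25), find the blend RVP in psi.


Chevron index: RVP_blend = (sum xi*RVPi^1.25)^(1/1.25)
RVP^1.25 terms: 0.22 * 6.2^1.25 + 0.78 * 1.7^1.25 = 3.66645
RVP_blend = 3.66645^(1/1.25) = 2.827

2.827 psi


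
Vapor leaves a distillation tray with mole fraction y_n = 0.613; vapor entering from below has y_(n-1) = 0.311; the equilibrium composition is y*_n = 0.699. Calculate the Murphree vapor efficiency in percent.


Murphree vapor efficiency: EMV = (y_n - y_(n-1)) / (y*_n - y_(n-1)) * 100
EMV = (0.613 - 0.311) / (0.699 - 0.311) * 100 = 0.302 / 0.388 * 100 = 77.84

77.84 %


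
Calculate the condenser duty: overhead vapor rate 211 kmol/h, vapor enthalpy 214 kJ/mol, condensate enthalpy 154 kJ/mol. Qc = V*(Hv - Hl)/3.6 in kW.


Qc = 211 * (214 - 154) / 3.6 = 211 * 60 / 3.6 = 3517

3517 kW


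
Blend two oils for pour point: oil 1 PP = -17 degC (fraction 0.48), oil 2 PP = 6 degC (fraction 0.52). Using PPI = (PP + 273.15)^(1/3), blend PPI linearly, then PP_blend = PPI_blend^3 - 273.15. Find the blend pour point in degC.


PPI_1 = (-17 + 273.15)^(1/3) = 6.350844
PPI_2 = (6 + 273.15)^(1/3) = 6.535506
PPI_blend = 0.48 * 6.350844 + 0.52 * 6.535506 = 6.446868
PP_blend = 6.446868^3 - 273.15 = 267.9454 - 273.15 = -5.2

-5.2 degC


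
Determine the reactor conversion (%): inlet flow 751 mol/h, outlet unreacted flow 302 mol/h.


X = (F_in - F_out) / F_in * 100
Moles reacted = 751 - 302 = 449
X = 449 / 751 * 100
= 0.5979 * 100
= 59.79 %

59.79 %


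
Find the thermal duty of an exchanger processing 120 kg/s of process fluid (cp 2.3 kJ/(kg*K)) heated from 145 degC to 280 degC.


Q = m_dot * cp * delta_T
delta_T = 280 - 145 = 135 K
Q = 120 * 2.3 * 135
= 276 * 135
= 37260 kW

37260 kW


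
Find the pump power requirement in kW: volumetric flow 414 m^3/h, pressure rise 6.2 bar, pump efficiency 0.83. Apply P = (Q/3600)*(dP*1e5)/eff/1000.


Q = 414 / 3600 = 0.115 m^3/s
P = 0.115 * (6.2 * 1e5) / 0.83 / 1000 = 85.90

85.90 kW


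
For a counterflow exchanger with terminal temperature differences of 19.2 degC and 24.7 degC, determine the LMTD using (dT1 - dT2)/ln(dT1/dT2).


LMTD = (dT1 - dT2) / ln(dT1/dT2)
= (19.2 - 24.7) / ln(19.2 / 24.7) = -5.5 / -0.251893 = 21.83

21.83 degC


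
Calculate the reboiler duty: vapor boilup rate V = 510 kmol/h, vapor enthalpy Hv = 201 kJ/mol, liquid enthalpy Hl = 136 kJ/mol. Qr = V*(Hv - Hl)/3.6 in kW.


Qr = 510 * (201 - 136) / 3.6 = 510 * 65 / 3.6 = 9208

9208 kW


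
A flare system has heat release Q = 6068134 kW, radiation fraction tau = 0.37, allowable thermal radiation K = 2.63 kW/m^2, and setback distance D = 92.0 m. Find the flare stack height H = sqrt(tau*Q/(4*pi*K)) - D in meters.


tau*Q/(4*pi*K) = 0.37 * 6068134 / (4 * pi * 2.63) = 67934.6
sqrt(67934.6) = 260.643
H = 260.643 - 92.0 = 168.6

168.6 m


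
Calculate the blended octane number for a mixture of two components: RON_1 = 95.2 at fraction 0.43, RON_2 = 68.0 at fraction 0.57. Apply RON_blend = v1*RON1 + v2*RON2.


Linear blending: RON_blend = sum(vi * RONi)
Contribution 1: 0.43 * 95.2 = 40.936
Contribution 2: 0.57 * 68.0 = 38.76
RON_blend = 40.936 + 38.76 = 79.696

79.696


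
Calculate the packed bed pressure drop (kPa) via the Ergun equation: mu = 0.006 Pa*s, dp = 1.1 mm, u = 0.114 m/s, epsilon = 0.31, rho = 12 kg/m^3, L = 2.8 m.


dp = 1.1 mm = 0.0011 m
Viscous term = 150*0.006*0.114*(1-0.31)^2 / (0.0011^2*0.31^3) = 1355110
Inertial term = 1.75*12*0.114^2*(1-0.31) / (0.0011*0.31^3) = 5746.46
dP/L = 1355110 + 5746.46 = 1360860 Pa/m
dP = 1360860 * 2.8 / 1000 = 3810 kPa

3810 kPa


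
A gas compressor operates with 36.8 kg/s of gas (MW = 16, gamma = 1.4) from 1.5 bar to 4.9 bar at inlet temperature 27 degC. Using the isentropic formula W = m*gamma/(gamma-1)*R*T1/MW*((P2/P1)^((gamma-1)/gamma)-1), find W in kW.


Isentropic work: W = m*(gamma/(gamma-1))*(R*T1/MW)*((P2/P1)^((gamma-1)/gamma) - 1)
T1 = 27 + 273.15 = 300.15 K
Pressure ratio = 4.9 / 1.5 = 3.26667
Exponent = (1.4 - 1)/1.4 = 0.285714
(P2/P1)^exp - 1 = 3.26667^0.285714 - 1 = 0.402449
W = 36.8 * 1.4 / 0.4 * 8.314 * 300.15 / 16 * 0.402449 = 8085

8085 kW


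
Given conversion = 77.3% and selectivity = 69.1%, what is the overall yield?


Overall yield = conversion (%) * selectivity (%) / 100
Conversion = 77.3%, Selectivity = 69.1%
Y = 77.3 * 69.1 / 100
= 53.4143 %

53.4143 %


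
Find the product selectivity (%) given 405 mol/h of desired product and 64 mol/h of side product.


Selectivity = desired / (desired + undesired) * 100
Total products = 405 + 64 = 469 mol/h
S = 405 / 469 * 100
= 0.8635 * 100
= 86.35 %

86.35 %


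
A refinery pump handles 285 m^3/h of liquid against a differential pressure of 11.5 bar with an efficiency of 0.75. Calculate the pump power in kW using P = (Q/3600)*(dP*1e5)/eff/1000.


Q = 285 / 3600 = 0.0791667 m^3/s
P = 0.0791667 * (11.5 * 1e5) / 0.75 / 1000 = 121.4

121.4 kW


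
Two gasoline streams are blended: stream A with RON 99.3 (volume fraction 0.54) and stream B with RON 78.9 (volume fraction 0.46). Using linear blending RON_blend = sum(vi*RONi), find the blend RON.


Linear blending: RON_blend = sum(vi * RONi)
Contribution 1: 0.54 * 99.3 = 53.622
Contribution 2: 0.46 * 78.9 = 36.294
RON_blend = 53.622 + 36.294 = 89.916

89.916


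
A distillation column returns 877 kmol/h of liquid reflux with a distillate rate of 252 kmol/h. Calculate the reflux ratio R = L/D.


Reflux ratio definition: R = L / D (liquid returned / distillate withdrawn)
L = 877 kmol/h, D = 252 kmol/h
R = 877 / 252 = 3.480

3.480


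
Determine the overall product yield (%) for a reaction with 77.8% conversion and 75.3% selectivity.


Overall yield = conversion (%) * selectivity (%) / 100
Conversion = 77.8%, Selectivity = 75.3%
Y = 77.8 * 75.3 / 100
= 58.5834 %

58.5834 %


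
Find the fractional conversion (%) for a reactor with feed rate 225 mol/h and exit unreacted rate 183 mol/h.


X = (F_in - F_out) / F_in * 100
Moles reacted = 225 - 183 = 42
X = 42 / 225 * 100
= 0.1867 * 100
= 18.67 %

18.67 %


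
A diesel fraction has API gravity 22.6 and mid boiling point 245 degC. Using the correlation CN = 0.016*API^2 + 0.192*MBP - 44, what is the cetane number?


CN = 0.016 * 22.6^2 + 0.192 * 245 - 44
CN = 8.17216 + 47.04 - 44 = 11.21216

11.21216


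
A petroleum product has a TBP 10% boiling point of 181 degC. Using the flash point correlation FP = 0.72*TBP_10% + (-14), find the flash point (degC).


FP = 0.72 * 181 + (-14) = 116.32

116.32 degC


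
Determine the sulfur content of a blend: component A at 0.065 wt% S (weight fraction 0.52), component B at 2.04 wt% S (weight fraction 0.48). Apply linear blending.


Linear sulfur blending: S_blend = x1*S1 + x2*S2
Contribution 1: 0.52 * 0.065 = 0.0338 wt%
Contribution 2: 0.48 * 2.04 = 0.9792 wt%
S_blend = 0.0338 + 0.9792 = 1.013

1.013 wt%


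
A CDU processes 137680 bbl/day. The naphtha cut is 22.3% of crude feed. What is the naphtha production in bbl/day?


Crude throughput = 137680 bbl/day
Fraction yield = 22.3%
yield = throughput * fraction / 100
yield = 137680 * 22.3 / 100 = 30702.64

30702.64 bbl/day


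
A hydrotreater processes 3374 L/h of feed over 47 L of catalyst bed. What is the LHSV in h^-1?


LHSV = volumetric feed rate / catalyst volume
= 3374 L/h / 47 L
= 71.79 h^-1

71.79 h^-1


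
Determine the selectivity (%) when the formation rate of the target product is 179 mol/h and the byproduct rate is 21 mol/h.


Selectivity = desired / (desired + undesired) * 100
Total products = 179 + 21 = 200 mol/h
S = 179 / 200 * 100
= 0.8950 * 100
= 89.50 %

89.50 %


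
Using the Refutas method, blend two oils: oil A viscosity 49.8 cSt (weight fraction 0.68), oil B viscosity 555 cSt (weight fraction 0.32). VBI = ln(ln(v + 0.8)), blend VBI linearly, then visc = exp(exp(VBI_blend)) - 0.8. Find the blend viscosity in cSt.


Refutas method: VBN_i = 14.534*ln(ln(visc_i + 0.8)) + 10.975, blended linearly by mass fraction; since VBN is linear in VBI_i = ln(ln(visc_i + 0.8)) and the fractions sum to 1, blend VBI directly: visc = exp(exp(VBI_blend)) - 0.8
VBI_1 = ln(ln(49.8 + 0.8)) = 1.3671
VBI_2 = ln(ln(555 + 0.8)) = 1.84378
VBI_blend = 0.68 * 1.3671 + 0.32 * 1.84378 = 1.51964
visc_blend = exp(exp(1.51964)) - 0.8 = 95.80

95.80 cSt


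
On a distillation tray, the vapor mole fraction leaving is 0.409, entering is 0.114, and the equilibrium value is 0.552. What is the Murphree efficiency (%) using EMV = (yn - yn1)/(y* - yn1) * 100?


Murphree vapor efficiency: EMV = (y_n - y_(n-1)) / (y*_n - y_(n-1)) * 100
EMV = (0.409 - 0.114) / (0.552 - 0.114) * 100 = 0.295 / 0.438 * 100 = 67.35

67.35 %


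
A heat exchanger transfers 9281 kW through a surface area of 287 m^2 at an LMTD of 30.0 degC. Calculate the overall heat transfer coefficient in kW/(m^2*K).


From Q = U*A*LMTD, U = Q / (A * LMTD)
U = 9281 / (287 * 30.0) = 9281 / 8610 = 1.078

1.078 kW/(m^2*K)


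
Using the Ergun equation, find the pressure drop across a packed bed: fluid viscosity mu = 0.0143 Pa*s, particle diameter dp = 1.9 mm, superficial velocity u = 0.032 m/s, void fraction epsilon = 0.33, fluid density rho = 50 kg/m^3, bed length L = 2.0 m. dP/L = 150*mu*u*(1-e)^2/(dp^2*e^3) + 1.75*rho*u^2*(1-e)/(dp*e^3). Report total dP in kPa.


dp = 1.9 mm = 0.0019 m
Viscous term = 150*0.0143*0.032*(1-0.33)^2 / (0.0019^2*0.33^3) = 237508
Inertial term = 1.75*50*0.032^2*(1-0.33) / (0.0019*0.33^3) = 879.199
dP/L = 237508 + 879.199 = 238387 Pa/m
dP = 238387 * 2.0 / 1000 = 476.8 kPa

476.8 kPa


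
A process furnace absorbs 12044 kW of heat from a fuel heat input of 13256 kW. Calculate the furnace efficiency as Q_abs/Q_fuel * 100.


Furnace efficiency = Q_absorbed / Q_fuel * 100
= 12044 / 13256 * 100 = 90.86

90.86 %


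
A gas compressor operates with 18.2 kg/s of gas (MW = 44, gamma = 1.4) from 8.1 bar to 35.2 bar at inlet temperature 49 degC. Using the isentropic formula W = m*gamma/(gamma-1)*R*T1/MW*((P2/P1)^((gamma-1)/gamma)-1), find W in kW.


Isentropic work: W = m*(gamma/(gamma-1))*(R*T1/MW)*((P2/P1)^((gamma-1)/gamma) - 1)
T1 = 49 + 273.15 = 322.15 K
Pressure ratio = 35.2 / 8.1 = 4.34568
Exponent = (1.4 - 1)/1.4 = 0.285714
(P2/P1)^exp - 1 = 4.34568^0.285714 - 1 = 0.521605
W = 18.2 * 1.4 / 0.4 * 8.314 * 322.15 / 44 * 0.521605 = 2023

2023 kW


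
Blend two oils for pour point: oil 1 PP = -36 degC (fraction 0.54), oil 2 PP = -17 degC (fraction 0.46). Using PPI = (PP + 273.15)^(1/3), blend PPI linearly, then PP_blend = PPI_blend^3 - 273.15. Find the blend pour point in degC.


PPI_1 = (-36 + 273.15)^(1/3) = 6.189768
PPI_2 = (-17 + 273.15)^(1/3) = 6.350844
PPI_blend = 0.54 * 6.189768 + 0.46 * 6.350844 = 6.263863
PP_blend = 6.263863^3 - 273.15 = 245.7688 - 273.15 = -27.38

-27.38 degC


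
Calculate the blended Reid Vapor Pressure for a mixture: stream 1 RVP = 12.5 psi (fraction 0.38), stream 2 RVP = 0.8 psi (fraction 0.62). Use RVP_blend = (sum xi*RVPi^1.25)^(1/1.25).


Chevron index: RVP_blend = (sum xi*RVPi^1.25)^(1/1.25)
RVP^1.25 terms: 0.38 * 12.5^1.25 + 0.62 * 0.8^1.25 = 9.40052
RVP_blend = 9.40052^(1/1.25) = 6.005

6.005 psi


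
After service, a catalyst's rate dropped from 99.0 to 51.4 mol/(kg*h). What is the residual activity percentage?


Activity (%) = (rate_used / rate_fresh) * 100
rate_used = 51.4, rate_fresh = 99.0
= (51.4 / 99.0) * 100
= 0.5192 * 100 = 51.92

51.92 %


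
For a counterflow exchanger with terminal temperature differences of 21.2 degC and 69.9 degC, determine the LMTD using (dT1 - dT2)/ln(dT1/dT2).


LMTD = (dT1 - dT2) / ln(dT1/dT2)
= (21.2 - 69.9) / ln(21.2 / 69.9) = -48.7 / -1.19306 = 40.82

40.82 degC


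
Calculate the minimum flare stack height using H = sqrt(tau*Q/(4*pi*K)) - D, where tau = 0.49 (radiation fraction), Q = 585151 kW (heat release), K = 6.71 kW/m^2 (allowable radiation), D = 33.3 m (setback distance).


tau*Q/(4*pi*K) = 0.49 * 585151 / (4 * pi * 6.71) = 3400.41
sqrt(3400.41) = 58.313
H = 58.313 - 33.3 = 25.01

25.01 m


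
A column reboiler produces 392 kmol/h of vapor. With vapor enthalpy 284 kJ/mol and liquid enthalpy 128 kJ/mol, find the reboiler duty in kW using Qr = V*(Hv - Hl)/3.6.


Qr = 392 * (284 - 128) / 3.6 = 392 * 156 / 3.6 = 16990

16990 kW


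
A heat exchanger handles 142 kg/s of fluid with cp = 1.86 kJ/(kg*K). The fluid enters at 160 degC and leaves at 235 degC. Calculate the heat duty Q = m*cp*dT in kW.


Q = m_dot * cp * delta_T
delta_T = 235 - 160 = 75 K
Q = 142 * 1.86 * 75
= 264.12 * 75
= 19809 kW

19809 kW


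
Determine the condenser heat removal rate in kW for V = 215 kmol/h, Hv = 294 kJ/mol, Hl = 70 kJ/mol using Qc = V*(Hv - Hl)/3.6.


Qc = 215 * (294 - 70) / 3.6 = 215 * 224 / 3.6 = 13380

13380 kW


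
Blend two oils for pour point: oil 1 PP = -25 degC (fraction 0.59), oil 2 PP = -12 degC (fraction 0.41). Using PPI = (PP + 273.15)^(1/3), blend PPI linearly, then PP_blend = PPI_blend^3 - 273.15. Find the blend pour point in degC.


PPI_1 = (-25 + 273.15)^(1/3) = 6.284028
PPI_2 = (-12 + 273.15)^(1/3) = 6.391901
PPI_blend = 0.59 * 6.284028 + 0.41 * 6.391901 = 6.328256
PP_blend = 6.328256^3 - 273.15 = 253.4266 - 273.15 = -19.72

-19.72 degC


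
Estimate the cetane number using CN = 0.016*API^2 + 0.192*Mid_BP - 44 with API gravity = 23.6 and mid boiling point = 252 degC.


CN = 0.016 * 23.6^2 + 0.192 * 252 - 44
CN = 8.91136 + 48.384 - 44 = 13.29536

13.29536


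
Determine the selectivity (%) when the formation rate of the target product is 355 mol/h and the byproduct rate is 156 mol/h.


Selectivity = desired / (desired + undesired) * 100
Total products = 355 + 156 = 511 mol/h
S = 355 / 511 * 100
= 0.6947 * 100
= 69.47 %

69.47 %


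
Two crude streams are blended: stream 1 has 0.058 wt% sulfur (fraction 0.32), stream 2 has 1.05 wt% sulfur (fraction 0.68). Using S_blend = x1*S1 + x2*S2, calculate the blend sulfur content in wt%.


Linear sulfur blending: S_blend = x1*S1 + x2*S2
Contribution 1: 0.32 * 0.058 = 0.01856 wt%
Contribution 2: 0.68 * 1.05 = 0.714 wt%
S_blend = 0.01856 + 0.714 = 0.73256

0.73256 wt%


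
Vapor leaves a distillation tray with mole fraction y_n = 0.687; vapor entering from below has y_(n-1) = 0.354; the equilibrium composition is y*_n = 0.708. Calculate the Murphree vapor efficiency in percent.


Murphree vapor efficiency: EMV = (y_n - y_(n-1)) / (y*_n - y_(n-1)) * 100
EMV = (0.687 - 0.354) / (0.708 - 0.354) * 100 = 0.333 / 0.354 * 100 = 94.07

94.07 %


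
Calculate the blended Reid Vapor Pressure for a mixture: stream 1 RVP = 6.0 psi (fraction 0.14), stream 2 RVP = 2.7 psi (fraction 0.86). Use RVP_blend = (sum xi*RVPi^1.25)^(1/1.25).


Chevron index: RVP_blend = (sum xi*RVPi^1.25)^(1/1.25)
RVP^1.25 terms: 0.14 * 6.0^1.25 + 0.86 * 2.7^1.25 = 4.29115
RVP_blend = 4.29115^(1/1.25) = 3.207

3.207 psi


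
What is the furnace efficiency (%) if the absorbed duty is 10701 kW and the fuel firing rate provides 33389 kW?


Furnace efficiency = Q_absorbed / Q_fuel * 100
= 10701 / 33389 * 100 = 32.05

32.05 %


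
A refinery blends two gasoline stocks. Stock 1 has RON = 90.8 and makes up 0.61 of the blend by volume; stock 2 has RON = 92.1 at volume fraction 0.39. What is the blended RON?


Linear blending: RON_blend = sum(vi * RONi)
Contribution 1: 0.61 * 90.8 = 55.388
Contribution 2: 0.39 * 92.1 = 35.919
RON_blend = 55.388 + 35.919 = 91.307

91.307


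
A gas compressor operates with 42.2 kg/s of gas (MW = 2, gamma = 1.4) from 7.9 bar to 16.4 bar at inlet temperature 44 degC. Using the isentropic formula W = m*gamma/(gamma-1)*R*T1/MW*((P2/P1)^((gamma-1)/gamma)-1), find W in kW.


Isentropic work: W = m*(gamma/(gamma-1))*(R*T1/MW)*((P2/P1)^((gamma-1)/gamma) - 1)
T1 = 44 + 273.15 = 317.15 K
Pressure ratio = 16.4 / 7.9 = 2.07595
Exponent = (1.4 - 1)/1.4 = 0.285714
(P2/P1)^exp - 1 = 2.07595^0.285714 - 1 = 0.232064
W = 42.2 * 1.4 / 0.4 * 8.314 * 317.15 / 2 * 0.232064 = 45190

45190 kW


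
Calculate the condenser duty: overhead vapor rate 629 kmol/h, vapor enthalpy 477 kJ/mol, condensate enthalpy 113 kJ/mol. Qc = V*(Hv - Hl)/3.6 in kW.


Qc = 629 * (477 - 113) / 3.6 = 629 * 364 / 3.6 = 63600

63600 kW


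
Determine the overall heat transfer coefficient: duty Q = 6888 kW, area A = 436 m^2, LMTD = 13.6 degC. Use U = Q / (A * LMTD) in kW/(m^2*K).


From Q = U*A*LMTD, U = Q / (A * LMTD)
U = 6888 / (436 * 13.6) = 6888 / 5929.6 = 1.162

1.162 kW/(m^2*K)


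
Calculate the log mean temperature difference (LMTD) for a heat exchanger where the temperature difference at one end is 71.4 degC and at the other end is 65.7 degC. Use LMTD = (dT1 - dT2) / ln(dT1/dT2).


LMTD = (dT1 - dT2) / ln(dT1/dT2)
= (71.4 - 65.7) / ln(71.4 / 65.7) = 5.7 / 0.0831989 = 68.51

68.51 degC


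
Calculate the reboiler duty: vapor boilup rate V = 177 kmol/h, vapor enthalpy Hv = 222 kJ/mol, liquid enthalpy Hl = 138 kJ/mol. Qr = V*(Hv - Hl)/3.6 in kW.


Qr = 177 * (222 - 138) / 3.6 = 177 * 84 / 3.6 = 4130

4130 kW


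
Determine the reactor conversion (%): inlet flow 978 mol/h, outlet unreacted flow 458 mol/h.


X = (F_in - F_out) / F_in * 100
Moles reacted = 978 - 458 = 520
X = 520 / 978 * 100
= 0.5317 * 100
= 53.17 %

53.17 %


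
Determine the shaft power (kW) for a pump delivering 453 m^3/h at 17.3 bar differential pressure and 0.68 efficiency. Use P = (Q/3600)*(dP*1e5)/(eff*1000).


Q = 453 / 3600 = 0.125833 m^3/s
P = 0.125833 * (17.3 * 1e5) / 0.68 / 1000 = 320.1

320.1 kW


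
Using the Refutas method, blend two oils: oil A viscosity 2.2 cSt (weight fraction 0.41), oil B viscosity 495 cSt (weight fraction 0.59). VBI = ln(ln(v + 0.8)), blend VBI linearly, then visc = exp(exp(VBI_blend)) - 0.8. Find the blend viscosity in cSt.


Refutas method: VBN_i = 14.534*ln(ln(visc_i + 0.8)) + 10.975, blended linearly by mass fraction; since VBN is linear in VBI_i = ln(ln(visc_i + 0.8)) and the fractions sum to 1, blend VBI directly: visc = exp(exp(VBI_blend)) - 0.8
VBI_1 = ln(ln(2.2 + 0.8)) = 0.0940478
VBI_2 = ln(ln(495 + 0.8)) = 1.82554
VBI_blend = 0.41 * 0.0940478 + 0.59 * 1.82554 = 1.11563
visc_blend = exp(exp(1.11563)) - 0.8 = 20.35

20.35 cSt


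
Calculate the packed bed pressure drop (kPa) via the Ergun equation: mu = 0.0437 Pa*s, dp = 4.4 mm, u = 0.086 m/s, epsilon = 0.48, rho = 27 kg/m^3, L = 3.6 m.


dp = 4.4 mm = 0.0044 m
Viscous term = 150*0.0437*0.086*(1-0.48)^2 / (0.0044^2*0.48^3) = 71194.9
Inertial term = 1.75*27*0.086^2*(1-0.48) / (0.0044*0.48^3) = 373.444
dP/L = 71194.9 + 373.444 = 71568.3 Pa/m
dP = 71568.3 * 3.6 / 1000 = 257.6 kPa

257.6 kPa


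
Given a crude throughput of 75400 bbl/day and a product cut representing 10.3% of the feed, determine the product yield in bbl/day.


Crude throughput = 75400 bbl/day
Fraction yield = 10.3%
yield = throughput * fraction / 100
yield = 75400 * 10.3 / 100 = 7766.2

7766.2 bbl/day


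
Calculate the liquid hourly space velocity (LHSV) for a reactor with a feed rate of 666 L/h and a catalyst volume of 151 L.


LHSV = volumetric feed rate / catalyst volume
= 666 L/h / 151 L
= 4.411 h^-1

4.411 h^-1


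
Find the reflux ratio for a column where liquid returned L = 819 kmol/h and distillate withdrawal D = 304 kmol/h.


Reflux ratio definition: R = L / D (liquid returned / distillate withdrawn)
L = 819 kmol/h, D = 304 kmol/h
R = 819 / 304 = 2.694

2.694


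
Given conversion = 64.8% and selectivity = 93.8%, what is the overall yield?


Overall yield = conversion (%) * selectivity (%) / 100
Conversion = 64.8%, Selectivity = 93.8%
Y = 64.8 * 93.8 / 100
= 60.7824 %

60.7824 %


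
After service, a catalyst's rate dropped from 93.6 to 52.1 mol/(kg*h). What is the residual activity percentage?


Activity (%) = (rate_used / rate_fresh) * 100
rate_used = 52.1, rate_fresh = 93.6
= (52.1 / 93.6) * 100
= 0.5566 * 100 = 55.66

55.66 %


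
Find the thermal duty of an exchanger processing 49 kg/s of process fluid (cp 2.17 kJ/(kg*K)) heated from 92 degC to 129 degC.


Q = m_dot * cp * delta_T
delta_T = 129 - 92 = 37 K
Q = 49 * 2.17 * 37
= 106.33 * 37
= 3934.21 kW

3934.21 kW


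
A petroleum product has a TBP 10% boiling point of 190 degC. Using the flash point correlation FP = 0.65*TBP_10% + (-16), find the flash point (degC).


FP = 0.65 * 190 + (-16) = 107.5

107.5 degC


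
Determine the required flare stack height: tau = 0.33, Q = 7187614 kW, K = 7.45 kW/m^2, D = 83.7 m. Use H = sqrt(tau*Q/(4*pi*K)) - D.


tau*Q/(4*pi*K) = 0.33 * 7187614 / (4 * pi * 7.45) = 25335.7
sqrt(25335.7) = 159.172
H = 159.172 - 83.7 = 75.47

75.47 m


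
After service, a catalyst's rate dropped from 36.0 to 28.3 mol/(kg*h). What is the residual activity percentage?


Activity (%) = (rate_used / rate_fresh) * 100
rate_used = 28.3, rate_fresh = 36.0
= (28.3 / 36.0) * 100
= 0.7861 * 100 = 78.61

78.61 %


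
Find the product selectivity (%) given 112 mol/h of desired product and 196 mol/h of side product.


Selectivity = desired / (desired + undesired) * 100
Total products = 112 + 196 = 308 mol/h
S = 112 / 308 * 100
= 0.3636 * 100
= 36.36 %

36.36 %


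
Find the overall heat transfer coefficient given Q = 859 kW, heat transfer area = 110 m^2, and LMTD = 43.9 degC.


From Q = U*A*LMTD, U = Q / (A * LMTD)
U = 859 / (110 * 43.9) = 859 / 4829 = 0.1779

0.1779 kW/(m^2*K)


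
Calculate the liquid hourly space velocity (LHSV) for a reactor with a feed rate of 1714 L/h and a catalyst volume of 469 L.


LHSV = volumetric feed rate / catalyst volume
= 1714 L/h / 469 L
= 3.655 h^-1

3.655 h^-1


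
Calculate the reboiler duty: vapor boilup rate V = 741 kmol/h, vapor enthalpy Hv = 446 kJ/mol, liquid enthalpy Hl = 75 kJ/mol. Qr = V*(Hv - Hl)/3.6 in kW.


Qr = 741 * (446 - 75) / 3.6 = 741 * 371 / 3.6 = 76360

76360 kW


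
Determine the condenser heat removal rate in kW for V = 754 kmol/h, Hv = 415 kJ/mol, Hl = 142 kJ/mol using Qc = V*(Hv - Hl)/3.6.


Qc = 754 * (415 - 142) / 3.6 = 754 * 273 / 3.6 = 57180

57180 kW


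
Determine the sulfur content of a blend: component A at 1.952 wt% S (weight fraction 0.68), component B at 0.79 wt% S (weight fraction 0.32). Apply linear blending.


Linear sulfur blending: S_blend = x1*S1 + x2*S2
Contribution 1: 0.68 * 1.952 = 1.32736 wt%
Contribution 2: 0.32 * 0.79 = 0.2528 wt%
S_blend = 1.32736 + 0.2528 = 1.58016

1.58016 wt%


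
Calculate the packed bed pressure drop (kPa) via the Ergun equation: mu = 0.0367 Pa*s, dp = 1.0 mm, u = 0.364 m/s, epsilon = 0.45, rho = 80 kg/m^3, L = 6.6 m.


dp = 1.0 mm = 0.001 m
Viscous term = 150*0.0367*0.364*(1-0.45)^2 / (0.001^2*0.45^3) = 6651910
Inertial term = 1.75*80*0.364^2*(1-0.45) / (0.001*0.45^3) = 111958
dP/L = 6651910 + 111958 = 6763870 Pa/m
dP = 6763870 * 6.6 / 1000 = 44640 kPa

44640 kPa


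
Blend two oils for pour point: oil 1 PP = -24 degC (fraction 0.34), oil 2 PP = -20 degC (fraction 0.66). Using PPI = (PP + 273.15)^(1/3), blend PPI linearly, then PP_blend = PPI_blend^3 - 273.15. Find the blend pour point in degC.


PPI_1 = (-24 + 273.15)^(1/3) = 6.292458
PPI_2 = (-20 + 273.15)^(1/3) = 6.325953
PPI_blend = 0.34 * 6.292458 + 0.66 * 6.325953 = 6.314565
PP_blend = 6.314565^3 - 273.15 = 251.7853 - 273.15 = -21.36

-21.36 degC


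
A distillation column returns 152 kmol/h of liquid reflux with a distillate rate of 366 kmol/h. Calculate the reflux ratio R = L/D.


Reflux ratio definition: R = L / D (liquid returned / distillate withdrawn)
L = 152 kmol/h, D = 366 kmol/h
R = 152 / 366 = 0.4153

0.4153


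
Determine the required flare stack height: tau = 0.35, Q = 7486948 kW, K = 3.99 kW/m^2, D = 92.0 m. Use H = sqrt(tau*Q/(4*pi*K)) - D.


tau*Q/(4*pi*K) = 0.35 * 7486948 / (4 * pi * 3.99) = 52262.5
sqrt(52262.5) = 228.61
H = 228.61 - 92.0 = 136.6

136.6 m


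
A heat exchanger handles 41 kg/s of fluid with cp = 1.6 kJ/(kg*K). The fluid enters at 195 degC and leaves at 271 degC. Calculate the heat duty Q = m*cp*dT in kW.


Q = m_dot * cp * delta_T
delta_T = 271 - 195 = 76 K
Q = 41 * 1.6 * 76
= 65.6 * 76
= 4985.6 kW

4985.6 kW


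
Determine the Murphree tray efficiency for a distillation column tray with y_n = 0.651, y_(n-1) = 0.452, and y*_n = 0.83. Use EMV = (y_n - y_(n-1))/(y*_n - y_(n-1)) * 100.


Murphree vapor efficiency: EMV = (y_n - y_(n-1)) / (y*_n - y_(n-1)) * 100
EMV = (0.651 - 0.452) / (0.83 - 0.452) * 100 = 0.199 / 0.378 * 100 = 52.65

52.65 %


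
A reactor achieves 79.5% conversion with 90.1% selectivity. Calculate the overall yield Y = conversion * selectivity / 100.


Overall yield = conversion (%) * selectivity (%) / 100
Conversion = 79.5%, Selectivity = 90.1%
Y = 79.5 * 90.1 / 100
= 71.6295 %

71.6295 %


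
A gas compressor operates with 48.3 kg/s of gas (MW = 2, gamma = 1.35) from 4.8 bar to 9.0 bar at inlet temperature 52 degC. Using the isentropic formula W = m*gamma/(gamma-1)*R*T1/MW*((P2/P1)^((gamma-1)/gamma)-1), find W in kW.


Isentropic work: W = m*(gamma/(gamma-1))*(R*T1/MW)*((P2/P1)^((gamma-1)/gamma) - 1)
T1 = 52 + 273.15 = 325.15 K
Pressure ratio = 9.0 / 4.8 = 1.875
Exponent = (1.35 - 1)/1.35 = 0.259259
(P2/P1)^exp - 1 = 1.875^0.259259 - 1 = 0.177004
W = 48.3 * 1.35 / 0.35 * 8.314 * 325.15 / 2 * 0.177004 = 44570

44570 kW


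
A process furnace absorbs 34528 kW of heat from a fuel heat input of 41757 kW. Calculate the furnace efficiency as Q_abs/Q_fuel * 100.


Furnace efficiency = Q_absorbed / Q_fuel * 100
= 34528 / 41757 * 100 = 82.69

82.69 %


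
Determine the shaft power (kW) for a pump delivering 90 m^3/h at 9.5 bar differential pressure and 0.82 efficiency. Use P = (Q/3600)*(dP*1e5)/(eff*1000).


Q = 90 / 3600 = 0.025 m^3/s
P = 0.025 * (9.5 * 1e5) / 0.82 / 1000 = 28.96

28.96 kW


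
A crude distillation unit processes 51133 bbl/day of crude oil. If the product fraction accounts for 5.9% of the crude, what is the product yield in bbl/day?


Crude throughput = 51133 bbl/day
Fraction yield = 5.9%
yield = throughput * fraction / 100
yield = 51133 * 5.9 / 100 = 3016.847

3016.847 bbl/day
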